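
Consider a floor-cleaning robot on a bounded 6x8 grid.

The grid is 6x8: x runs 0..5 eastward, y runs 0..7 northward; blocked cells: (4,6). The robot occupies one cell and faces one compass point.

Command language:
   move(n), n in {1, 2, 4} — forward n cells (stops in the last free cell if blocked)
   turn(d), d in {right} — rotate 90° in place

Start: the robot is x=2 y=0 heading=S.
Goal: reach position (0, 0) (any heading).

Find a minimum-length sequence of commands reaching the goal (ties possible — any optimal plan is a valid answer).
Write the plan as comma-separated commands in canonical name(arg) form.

turn(right), move(4)

from: x=2 y=0 heading=S
t=1 turn(right) ⇒ x=2 y=0 heading=W
t=2 move(4) ⇒ x=0 y=0 heading=W
minimal: 2 command(s), checked below 2.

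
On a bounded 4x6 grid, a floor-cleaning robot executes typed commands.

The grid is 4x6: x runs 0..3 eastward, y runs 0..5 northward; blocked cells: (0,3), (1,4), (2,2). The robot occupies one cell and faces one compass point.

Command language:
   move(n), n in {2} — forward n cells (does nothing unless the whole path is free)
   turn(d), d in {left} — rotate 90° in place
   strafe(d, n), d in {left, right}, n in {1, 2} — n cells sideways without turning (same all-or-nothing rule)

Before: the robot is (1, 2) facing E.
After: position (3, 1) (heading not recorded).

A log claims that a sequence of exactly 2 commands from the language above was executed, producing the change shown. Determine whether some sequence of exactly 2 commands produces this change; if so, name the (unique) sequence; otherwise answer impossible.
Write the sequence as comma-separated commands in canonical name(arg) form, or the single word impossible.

key: running move(2) before strafe(right, 1) would end elsewhere — order is forced
initial: (1, 2) facing E
t=1 strafe(right, 1) ⇒ (1, 1) facing E
t=2 move(2) ⇒ (3, 1) facing E
no other 2-command option fits: unique.

strafe(right, 1), move(2)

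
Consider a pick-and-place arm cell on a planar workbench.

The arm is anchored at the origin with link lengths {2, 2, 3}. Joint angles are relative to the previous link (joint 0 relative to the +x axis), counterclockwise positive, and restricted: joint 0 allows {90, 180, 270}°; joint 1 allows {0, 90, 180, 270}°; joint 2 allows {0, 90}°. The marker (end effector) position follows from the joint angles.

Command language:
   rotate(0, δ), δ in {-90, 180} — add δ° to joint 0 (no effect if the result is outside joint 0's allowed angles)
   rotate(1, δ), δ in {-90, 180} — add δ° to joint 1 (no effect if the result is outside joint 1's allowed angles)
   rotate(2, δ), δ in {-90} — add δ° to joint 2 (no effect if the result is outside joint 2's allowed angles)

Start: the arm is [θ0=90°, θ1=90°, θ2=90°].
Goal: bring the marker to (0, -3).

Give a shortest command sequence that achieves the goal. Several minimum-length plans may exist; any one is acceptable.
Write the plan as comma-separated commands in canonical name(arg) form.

rotate(1, -90), rotate(2, -90), rotate(1, 180)

t0: [θ0=90°, θ1=90°, θ2=90°]
step 1 (rotate(1, -90)): [θ0=90°, θ1=0°, θ2=90°]
step 2 (rotate(2, -90)): [θ0=90°, θ1=0°, θ2=0°]
step 3 (rotate(1, 180)): [θ0=90°, θ1=180°, θ2=0°]
minimal: 3 command(s), checked below 3.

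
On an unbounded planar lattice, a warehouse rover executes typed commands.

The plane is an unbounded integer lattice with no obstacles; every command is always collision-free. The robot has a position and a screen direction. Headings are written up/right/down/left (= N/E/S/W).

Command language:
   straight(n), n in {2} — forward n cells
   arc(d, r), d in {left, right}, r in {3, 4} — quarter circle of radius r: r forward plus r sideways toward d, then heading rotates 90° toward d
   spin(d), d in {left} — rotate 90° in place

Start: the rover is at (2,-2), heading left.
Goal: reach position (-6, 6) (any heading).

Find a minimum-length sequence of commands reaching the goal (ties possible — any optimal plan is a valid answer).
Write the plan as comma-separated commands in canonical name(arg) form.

arc(right, 4), arc(left, 4)

t0: at (2,-2), heading left
t=1 arc(right, 4) ⇒ at (-2,2), heading up
t=2 arc(left, 4) ⇒ at (-6,6), heading left
no 1-step plan works, so 2 is optimal.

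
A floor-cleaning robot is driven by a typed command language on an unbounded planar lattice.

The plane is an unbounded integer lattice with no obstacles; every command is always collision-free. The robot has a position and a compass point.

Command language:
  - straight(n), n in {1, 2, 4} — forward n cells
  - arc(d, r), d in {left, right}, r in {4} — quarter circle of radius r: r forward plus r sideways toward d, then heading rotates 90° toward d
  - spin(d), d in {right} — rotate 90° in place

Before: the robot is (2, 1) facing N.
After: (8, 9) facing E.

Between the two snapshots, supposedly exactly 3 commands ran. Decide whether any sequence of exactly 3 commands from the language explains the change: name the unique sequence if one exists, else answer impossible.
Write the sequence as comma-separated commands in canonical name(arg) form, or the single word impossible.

key: running straight(2) before straight(4) would end elsewhere — order is forced
t0: (2, 1) facing N
[1] after straight(4): (2, 5) facing N
[2] after arc(right, 4): (6, 9) facing E
[3] after straight(2): (8, 9) facing E
all 216 alternatives checked — unique.

straight(4), arc(right, 4), straight(2)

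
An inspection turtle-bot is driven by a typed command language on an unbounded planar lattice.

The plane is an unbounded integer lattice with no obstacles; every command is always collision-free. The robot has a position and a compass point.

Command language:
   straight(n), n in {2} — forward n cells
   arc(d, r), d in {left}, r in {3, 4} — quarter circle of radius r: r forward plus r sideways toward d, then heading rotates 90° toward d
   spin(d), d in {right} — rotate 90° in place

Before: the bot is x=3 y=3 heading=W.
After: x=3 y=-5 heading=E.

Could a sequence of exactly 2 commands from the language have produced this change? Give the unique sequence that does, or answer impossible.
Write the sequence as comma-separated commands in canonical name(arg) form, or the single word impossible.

key: position moved to (3,-5) AND the heading swung to E — translation plus rotation needed
from: x=3 y=3 heading=W
1. arc(left, 4) → x=-1 y=-1 heading=S
2. arc(left, 4) → x=3 y=-5 heading=E
uniquely the one of 16 2-step routes that fits.

arc(left, 4), arc(left, 4)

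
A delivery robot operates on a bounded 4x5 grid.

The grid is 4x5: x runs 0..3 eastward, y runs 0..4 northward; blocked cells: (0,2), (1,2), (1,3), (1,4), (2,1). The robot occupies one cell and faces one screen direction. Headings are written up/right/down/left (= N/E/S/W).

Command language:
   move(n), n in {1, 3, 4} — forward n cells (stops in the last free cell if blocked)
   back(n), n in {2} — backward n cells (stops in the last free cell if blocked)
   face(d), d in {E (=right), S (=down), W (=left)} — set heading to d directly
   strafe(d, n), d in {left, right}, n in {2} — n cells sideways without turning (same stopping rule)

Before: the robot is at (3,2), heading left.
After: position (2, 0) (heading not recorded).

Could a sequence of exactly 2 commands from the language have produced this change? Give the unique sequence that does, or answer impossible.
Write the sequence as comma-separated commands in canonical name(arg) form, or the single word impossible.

key: order matters: swapping strafe(left, 2) and move(1) lands elsewhere
t0: at (3,2), heading left
1. strafe(left, 2) → at (3,0), heading left
2. move(1) → at (2,0), heading left
all 81 alternatives checked — unique.

strafe(left, 2), move(1)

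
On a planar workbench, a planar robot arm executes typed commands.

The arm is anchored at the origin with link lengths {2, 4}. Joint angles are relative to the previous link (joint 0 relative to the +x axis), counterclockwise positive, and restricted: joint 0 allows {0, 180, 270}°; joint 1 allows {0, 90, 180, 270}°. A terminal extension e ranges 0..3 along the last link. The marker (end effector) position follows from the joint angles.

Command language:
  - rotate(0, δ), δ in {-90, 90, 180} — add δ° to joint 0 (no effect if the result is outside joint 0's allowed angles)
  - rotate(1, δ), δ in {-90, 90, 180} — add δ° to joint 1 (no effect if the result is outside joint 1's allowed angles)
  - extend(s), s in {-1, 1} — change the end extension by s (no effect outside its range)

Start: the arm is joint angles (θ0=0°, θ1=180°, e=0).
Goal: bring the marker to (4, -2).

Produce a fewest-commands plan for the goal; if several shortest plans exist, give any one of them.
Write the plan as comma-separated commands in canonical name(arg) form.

initial: joint angles (θ0=0°, θ1=180°, e=0)
1. rotate(0, -90) → joint angles (θ0=270°, θ1=180°, e=0)
2. rotate(1, -90) → joint angles (θ0=270°, θ1=90°, e=0)
minimal: 2 command(s), checked below 2.

rotate(0, -90), rotate(1, -90)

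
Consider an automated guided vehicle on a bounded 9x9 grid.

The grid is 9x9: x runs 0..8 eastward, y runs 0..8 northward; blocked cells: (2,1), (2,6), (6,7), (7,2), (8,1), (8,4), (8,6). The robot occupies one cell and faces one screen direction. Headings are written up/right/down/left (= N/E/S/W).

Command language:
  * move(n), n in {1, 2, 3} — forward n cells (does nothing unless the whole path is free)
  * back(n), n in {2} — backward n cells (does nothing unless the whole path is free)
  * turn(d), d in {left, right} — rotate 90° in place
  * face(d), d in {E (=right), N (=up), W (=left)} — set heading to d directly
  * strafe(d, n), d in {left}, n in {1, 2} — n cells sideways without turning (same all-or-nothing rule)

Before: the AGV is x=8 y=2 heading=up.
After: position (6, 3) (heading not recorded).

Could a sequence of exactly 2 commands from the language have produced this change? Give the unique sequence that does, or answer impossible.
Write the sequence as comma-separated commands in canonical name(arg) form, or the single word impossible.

key: order matters: swapping move(1) and strafe(left, 2) lands elsewhere
from: x=8 y=2 heading=up
1. move(1) → x=8 y=3 heading=up
2. strafe(left, 2) → x=6 y=3 heading=up
uniquely the one of 121 2-step routes that fits.

move(1), strafe(left, 2)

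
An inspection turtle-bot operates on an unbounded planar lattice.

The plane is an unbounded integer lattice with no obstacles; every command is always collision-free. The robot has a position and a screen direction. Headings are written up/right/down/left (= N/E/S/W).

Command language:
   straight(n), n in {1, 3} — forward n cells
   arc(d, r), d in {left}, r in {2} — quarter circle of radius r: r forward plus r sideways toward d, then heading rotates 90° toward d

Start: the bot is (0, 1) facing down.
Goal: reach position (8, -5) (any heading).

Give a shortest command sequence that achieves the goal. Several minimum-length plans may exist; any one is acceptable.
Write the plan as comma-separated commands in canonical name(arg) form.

from: (0, 1) facing down
t=1 straight(1) ⇒ (0, 0) facing down
t=2 straight(3) ⇒ (0, -3) facing down
t=3 arc(left, 2) ⇒ (2, -5) facing right
t=4 straight(3) ⇒ (5, -5) facing right
t=5 straight(3) ⇒ (8, -5) facing right
nothing shorter than 5 reaches the goal.

straight(1), straight(3), arc(left, 2), straight(3), straight(3)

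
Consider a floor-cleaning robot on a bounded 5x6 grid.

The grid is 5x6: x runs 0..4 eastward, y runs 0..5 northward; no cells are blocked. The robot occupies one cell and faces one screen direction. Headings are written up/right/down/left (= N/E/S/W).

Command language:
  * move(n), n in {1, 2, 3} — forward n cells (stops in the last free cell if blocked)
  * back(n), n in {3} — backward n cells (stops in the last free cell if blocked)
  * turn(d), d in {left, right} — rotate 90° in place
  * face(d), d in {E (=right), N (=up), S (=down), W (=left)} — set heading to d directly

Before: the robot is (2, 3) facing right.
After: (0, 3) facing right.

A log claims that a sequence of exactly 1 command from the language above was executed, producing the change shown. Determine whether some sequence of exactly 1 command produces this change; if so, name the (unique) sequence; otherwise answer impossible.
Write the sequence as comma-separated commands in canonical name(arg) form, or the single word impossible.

key: back(3) runs into the grid edge before its full distance
t0: (2, 3) facing right
[1] after back(3): (0, 3) facing right
all 10 alternatives checked — unique.

back(3)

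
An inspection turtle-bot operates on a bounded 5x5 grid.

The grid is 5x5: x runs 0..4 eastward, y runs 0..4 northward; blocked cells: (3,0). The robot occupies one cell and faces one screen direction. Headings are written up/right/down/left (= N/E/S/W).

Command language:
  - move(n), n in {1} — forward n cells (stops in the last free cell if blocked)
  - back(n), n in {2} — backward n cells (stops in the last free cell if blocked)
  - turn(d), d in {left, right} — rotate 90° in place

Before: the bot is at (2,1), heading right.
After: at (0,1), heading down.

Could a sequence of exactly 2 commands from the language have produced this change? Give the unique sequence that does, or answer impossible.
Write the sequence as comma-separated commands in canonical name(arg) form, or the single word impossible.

back(2), turn(right)

key: cell and facing (now S) both changed — the 2 commands mix motion and turning
initial: at (2,1), heading right
t=1 back(2) ⇒ at (0,1), heading right
t=2 turn(right) ⇒ at (0,1), heading down
uniquely the one of 16 2-step routes that fits.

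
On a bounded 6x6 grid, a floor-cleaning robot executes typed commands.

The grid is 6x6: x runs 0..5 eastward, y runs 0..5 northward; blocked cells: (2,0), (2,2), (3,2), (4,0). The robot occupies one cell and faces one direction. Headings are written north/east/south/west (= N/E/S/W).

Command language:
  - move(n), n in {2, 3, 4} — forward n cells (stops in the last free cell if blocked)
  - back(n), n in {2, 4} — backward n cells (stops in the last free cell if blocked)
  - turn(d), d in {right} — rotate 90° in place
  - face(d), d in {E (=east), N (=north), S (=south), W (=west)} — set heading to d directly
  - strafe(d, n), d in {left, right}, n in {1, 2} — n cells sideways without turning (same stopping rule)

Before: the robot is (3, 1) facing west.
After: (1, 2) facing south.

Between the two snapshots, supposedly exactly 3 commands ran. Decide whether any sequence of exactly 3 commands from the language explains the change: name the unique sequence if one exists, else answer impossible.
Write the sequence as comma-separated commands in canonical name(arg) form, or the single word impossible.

key: cell and facing (now S) both changed — the 3 commands mix motion and turning
begin: (3, 1) facing west
t=1 move(2) ⇒ (1, 1) facing west
t=2 strafe(right, 1) ⇒ (1, 2) facing west
t=3 face(S) ⇒ (1, 2) facing south
all 2744 alternatives checked — unique.

move(2), strafe(right, 1), face(S)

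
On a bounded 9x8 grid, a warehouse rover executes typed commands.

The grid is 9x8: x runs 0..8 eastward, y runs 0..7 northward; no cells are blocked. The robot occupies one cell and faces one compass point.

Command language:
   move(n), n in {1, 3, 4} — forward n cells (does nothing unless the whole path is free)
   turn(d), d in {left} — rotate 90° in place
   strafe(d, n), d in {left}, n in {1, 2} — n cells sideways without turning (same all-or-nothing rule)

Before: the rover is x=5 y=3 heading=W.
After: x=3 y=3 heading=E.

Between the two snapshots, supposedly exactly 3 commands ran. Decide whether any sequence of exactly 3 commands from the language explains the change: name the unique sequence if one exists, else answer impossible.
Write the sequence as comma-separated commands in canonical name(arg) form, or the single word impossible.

impossible

checked all 3-command options: none fits.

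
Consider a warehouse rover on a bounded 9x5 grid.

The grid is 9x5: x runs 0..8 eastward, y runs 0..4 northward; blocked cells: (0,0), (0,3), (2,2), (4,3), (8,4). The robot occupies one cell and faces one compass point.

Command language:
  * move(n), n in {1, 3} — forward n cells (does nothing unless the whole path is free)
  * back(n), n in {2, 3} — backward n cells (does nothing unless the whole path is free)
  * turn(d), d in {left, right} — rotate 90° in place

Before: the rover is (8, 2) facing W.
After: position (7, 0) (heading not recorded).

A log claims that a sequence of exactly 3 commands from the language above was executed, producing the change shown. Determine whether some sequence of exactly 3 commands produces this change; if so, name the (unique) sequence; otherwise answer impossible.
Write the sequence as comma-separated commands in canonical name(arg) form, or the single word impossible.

move(1), turn(right), back(2)

key: running back(2) before move(1) would end elsewhere — order is forced
t0: (8, 2) facing W
step 1 (move(1)): (7, 2) facing W
step 2 (turn(right)): (7, 2) facing N
step 3 (back(2)): (7, 0) facing N
no rival 3-sequence matches.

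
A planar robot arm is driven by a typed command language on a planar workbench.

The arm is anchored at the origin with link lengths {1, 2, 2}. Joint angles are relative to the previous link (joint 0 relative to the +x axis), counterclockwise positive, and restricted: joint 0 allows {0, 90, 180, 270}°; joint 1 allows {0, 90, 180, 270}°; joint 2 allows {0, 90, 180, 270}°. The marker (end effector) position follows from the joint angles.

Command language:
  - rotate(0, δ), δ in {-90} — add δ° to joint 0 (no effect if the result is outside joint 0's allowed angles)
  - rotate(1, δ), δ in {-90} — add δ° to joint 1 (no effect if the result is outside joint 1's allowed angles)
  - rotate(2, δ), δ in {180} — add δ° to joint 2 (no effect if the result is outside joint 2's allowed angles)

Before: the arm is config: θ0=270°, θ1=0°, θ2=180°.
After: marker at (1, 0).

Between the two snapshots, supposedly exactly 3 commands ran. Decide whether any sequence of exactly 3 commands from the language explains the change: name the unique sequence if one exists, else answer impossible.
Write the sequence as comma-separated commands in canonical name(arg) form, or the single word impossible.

start: config: θ0=270°, θ1=0°, θ2=180°
[1] after rotate(0, -90): config: θ0=180°, θ1=0°, θ2=180°
[2] after rotate(0, -90): config: θ0=90°, θ1=0°, θ2=180°
[3] after rotate(0, -90): config: θ0=0°, θ1=0°, θ2=180°
no rival 3-sequence matches.

rotate(0, -90), rotate(0, -90), rotate(0, -90)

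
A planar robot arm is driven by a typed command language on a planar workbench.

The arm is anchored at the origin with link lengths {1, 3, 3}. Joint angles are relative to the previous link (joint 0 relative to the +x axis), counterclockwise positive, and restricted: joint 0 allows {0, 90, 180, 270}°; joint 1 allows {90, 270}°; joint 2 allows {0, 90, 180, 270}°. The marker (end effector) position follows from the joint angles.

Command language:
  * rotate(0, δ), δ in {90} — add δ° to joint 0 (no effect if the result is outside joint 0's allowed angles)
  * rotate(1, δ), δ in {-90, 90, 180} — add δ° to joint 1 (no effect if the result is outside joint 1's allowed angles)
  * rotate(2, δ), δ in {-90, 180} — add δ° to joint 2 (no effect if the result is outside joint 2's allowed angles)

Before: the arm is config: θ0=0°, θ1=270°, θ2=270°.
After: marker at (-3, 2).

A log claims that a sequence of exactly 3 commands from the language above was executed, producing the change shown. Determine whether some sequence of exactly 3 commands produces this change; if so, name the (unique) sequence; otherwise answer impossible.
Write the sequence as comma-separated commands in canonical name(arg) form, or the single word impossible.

begin: config: θ0=0°, θ1=270°, θ2=270°
1. rotate(0, 90) → config: θ0=90°, θ1=270°, θ2=270°
2. rotate(0, 90) → config: θ0=180°, θ1=270°, θ2=270°
3. rotate(0, 90) → config: θ0=270°, θ1=270°, θ2=270°
no other 3-command option fits: unique.

rotate(0, 90), rotate(0, 90), rotate(0, 90)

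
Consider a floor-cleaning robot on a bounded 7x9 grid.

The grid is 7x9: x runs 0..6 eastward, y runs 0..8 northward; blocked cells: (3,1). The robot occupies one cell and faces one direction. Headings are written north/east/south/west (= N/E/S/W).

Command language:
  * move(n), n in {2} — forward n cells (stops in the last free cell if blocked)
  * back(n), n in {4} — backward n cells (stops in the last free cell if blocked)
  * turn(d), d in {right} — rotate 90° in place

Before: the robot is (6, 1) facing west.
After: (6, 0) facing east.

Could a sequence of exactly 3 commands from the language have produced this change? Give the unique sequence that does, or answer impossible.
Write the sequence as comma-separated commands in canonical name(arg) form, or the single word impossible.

key: cell and facing (now E) both changed — the 3 commands mix motion and turning
begin: (6, 1) facing west
[1] after turn(right): (6, 1) facing north
[2] after back(4): (6, 0) facing north
[3] after turn(right): (6, 0) facing east
no rival 3-sequence matches.

turn(right), back(4), turn(right)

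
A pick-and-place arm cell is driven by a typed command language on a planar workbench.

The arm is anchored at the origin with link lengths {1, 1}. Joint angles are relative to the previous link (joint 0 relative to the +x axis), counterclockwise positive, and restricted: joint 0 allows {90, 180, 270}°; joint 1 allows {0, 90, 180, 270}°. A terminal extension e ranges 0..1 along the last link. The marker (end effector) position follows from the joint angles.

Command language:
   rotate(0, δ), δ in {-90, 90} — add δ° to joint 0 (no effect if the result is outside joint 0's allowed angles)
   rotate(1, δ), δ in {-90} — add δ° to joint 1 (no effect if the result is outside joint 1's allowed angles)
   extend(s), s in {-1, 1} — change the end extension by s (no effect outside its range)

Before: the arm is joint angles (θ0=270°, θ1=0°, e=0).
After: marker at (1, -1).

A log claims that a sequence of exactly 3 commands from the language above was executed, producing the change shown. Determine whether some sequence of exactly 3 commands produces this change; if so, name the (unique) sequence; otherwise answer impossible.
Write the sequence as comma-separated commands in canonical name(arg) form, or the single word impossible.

initial: joint angles (θ0=270°, θ1=0°, e=0)
[1] after rotate(1, -90): joint angles (θ0=270°, θ1=270°, e=0)
[2] after rotate(1, -90): joint angles (θ0=270°, θ1=180°, e=0)
[3] after rotate(1, -90): joint angles (θ0=270°, θ1=90°, e=0)
uniquely the one of 125 3-step routes that fits.

rotate(1, -90), rotate(1, -90), rotate(1, -90)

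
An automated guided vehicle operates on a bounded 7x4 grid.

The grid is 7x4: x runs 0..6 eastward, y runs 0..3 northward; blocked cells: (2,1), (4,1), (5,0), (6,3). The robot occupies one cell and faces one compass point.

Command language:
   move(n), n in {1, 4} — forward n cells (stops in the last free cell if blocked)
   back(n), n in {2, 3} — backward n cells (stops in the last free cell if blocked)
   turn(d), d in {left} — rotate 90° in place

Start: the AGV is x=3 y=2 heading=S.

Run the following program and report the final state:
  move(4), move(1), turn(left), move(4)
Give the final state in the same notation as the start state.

x=4 y=0 heading=E

t0: x=3 y=2 heading=S
t=1 move(4) ⇒ x=3 y=0 heading=S
t=2 move(1) ⇒ x=3 y=0 heading=S
t=3 turn(left) ⇒ x=3 y=0 heading=E
t=4 move(4) ⇒ x=4 y=0 heading=E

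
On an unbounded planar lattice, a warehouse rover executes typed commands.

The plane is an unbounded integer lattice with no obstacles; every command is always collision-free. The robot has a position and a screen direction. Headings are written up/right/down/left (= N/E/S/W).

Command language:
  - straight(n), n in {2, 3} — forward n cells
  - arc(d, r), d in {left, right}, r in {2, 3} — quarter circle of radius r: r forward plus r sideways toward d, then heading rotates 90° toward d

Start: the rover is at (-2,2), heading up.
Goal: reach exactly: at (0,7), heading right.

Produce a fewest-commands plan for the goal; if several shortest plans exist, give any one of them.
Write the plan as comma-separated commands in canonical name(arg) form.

from: at (-2,2), heading up
[1] after straight(3): at (-2,5), heading up
[2] after arc(right, 2): at (0,7), heading right
nothing shorter than 2 reaches the goal.

straight(3), arc(right, 2)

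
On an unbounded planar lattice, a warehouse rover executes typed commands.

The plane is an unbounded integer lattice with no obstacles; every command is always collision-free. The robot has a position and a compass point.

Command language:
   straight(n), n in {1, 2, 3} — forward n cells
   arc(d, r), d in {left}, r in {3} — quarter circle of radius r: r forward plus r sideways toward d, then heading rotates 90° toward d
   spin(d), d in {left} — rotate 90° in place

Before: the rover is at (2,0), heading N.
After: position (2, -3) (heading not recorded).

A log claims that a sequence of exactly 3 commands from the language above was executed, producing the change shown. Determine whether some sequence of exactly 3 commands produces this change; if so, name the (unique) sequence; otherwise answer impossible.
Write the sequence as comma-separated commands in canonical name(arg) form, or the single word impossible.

key: running straight(3) before spin(left) would end elsewhere — order is forced
begin: at (2,0), heading N
t=1 spin(left) ⇒ at (2,0), heading W
t=2 spin(left) ⇒ at (2,0), heading S
t=3 straight(3) ⇒ at (2,-3), heading S
all 125 alternatives checked — unique.

spin(left), spin(left), straight(3)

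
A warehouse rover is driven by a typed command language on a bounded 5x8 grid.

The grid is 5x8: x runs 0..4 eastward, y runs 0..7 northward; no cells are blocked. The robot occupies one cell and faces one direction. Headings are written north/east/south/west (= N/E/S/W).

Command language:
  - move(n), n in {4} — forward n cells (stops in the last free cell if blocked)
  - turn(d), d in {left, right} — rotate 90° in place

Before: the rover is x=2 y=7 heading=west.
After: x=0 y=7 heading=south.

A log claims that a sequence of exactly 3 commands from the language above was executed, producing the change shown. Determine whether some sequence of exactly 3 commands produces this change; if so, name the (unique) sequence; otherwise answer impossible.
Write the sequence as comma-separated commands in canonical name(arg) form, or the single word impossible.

key: order matters: swapping move(4) and turn(left) lands elsewhere
from: x=2 y=7 heading=west
1. move(4) → x=0 y=7 heading=west
2. move(4) → x=0 y=7 heading=west
3. turn(left) → x=0 y=7 heading=south
no other 3-command option fits: unique.

move(4), move(4), turn(left)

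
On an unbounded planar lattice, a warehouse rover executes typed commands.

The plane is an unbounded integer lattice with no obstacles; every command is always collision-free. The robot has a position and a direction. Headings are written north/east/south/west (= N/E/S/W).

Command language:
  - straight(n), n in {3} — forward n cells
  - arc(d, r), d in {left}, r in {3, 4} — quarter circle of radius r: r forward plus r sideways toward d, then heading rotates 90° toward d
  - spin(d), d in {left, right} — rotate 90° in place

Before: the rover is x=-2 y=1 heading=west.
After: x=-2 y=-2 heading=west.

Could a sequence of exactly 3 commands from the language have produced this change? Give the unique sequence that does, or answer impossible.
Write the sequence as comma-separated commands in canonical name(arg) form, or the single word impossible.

spin(left), straight(3), spin(right)

key: still facing W at the end — net rotation zero over 3 steps
begin: x=-2 y=1 heading=west
[1] after spin(left): x=-2 y=1 heading=south
[2] after straight(3): x=-2 y=-2 heading=south
[3] after spin(right): x=-2 y=-2 heading=west
uniquely the one of 125 3-step routes that fits.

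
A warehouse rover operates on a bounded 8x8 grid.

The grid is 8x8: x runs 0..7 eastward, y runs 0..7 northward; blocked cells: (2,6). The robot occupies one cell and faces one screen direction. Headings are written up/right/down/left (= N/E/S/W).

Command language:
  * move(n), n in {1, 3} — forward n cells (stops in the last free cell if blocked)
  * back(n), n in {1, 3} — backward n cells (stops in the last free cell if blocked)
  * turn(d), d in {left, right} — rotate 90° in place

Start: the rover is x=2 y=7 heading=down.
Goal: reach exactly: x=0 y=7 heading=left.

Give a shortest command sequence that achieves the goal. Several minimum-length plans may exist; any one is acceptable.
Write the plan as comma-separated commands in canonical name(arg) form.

begin: x=2 y=7 heading=down
[1] after turn(right): x=2 y=7 heading=left
[2] after move(3): x=0 y=7 heading=left
shorter routes all fall short; 2 is best.

turn(right), move(3)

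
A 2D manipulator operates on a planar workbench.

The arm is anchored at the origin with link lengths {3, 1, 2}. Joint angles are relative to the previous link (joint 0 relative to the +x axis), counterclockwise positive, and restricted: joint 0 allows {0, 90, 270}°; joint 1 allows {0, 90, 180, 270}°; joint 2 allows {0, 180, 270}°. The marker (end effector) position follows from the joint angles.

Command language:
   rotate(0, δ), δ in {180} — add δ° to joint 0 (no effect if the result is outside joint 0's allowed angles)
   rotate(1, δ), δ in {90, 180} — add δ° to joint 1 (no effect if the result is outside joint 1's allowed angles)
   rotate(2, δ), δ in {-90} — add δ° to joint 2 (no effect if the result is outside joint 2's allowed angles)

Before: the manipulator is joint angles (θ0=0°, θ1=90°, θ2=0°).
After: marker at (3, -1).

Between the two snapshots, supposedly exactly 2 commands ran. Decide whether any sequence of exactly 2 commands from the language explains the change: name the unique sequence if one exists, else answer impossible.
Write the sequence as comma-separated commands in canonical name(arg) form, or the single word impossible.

rotate(2, -90), rotate(2, -90)

initial: joint angles (θ0=0°, θ1=90°, θ2=0°)
t=1 rotate(2, -90) ⇒ joint angles (θ0=0°, θ1=90°, θ2=270°)
t=2 rotate(2, -90) ⇒ joint angles (θ0=0°, θ1=90°, θ2=180°)
all 16 alternatives checked — unique.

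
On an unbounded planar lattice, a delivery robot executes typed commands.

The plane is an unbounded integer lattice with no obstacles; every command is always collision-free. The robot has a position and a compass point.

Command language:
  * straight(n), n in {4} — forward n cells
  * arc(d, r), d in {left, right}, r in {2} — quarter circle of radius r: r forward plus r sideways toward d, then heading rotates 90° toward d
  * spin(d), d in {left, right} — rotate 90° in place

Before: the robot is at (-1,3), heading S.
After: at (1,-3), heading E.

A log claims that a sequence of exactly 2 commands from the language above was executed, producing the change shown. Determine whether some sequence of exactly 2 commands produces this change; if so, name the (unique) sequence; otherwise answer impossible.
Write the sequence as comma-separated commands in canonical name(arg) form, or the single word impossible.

key: position moved to (1,-3) AND the heading swung to E — translation plus rotation needed
start: at (-1,3), heading S
t=1 straight(4) ⇒ at (-1,-1), heading S
t=2 arc(left, 2) ⇒ at (1,-3), heading E
no other 2-command option fits: unique.

straight(4), arc(left, 2)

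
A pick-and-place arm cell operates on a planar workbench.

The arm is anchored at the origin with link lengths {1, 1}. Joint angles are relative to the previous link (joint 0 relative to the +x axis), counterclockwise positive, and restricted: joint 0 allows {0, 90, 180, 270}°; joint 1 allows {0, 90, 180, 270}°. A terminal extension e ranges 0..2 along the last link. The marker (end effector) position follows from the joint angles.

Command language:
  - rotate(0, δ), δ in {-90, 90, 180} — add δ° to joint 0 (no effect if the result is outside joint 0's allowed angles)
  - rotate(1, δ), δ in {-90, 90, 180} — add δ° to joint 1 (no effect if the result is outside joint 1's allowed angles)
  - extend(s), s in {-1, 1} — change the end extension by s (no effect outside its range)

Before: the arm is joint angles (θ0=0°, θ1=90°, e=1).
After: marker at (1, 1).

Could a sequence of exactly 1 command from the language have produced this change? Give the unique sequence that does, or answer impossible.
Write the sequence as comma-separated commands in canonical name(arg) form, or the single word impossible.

extend(-1)

t0: joint angles (θ0=0°, θ1=90°, e=1)
step 1 (extend(-1)): joint angles (θ0=0°, θ1=90°, e=0)
no rival 1-sequence matches.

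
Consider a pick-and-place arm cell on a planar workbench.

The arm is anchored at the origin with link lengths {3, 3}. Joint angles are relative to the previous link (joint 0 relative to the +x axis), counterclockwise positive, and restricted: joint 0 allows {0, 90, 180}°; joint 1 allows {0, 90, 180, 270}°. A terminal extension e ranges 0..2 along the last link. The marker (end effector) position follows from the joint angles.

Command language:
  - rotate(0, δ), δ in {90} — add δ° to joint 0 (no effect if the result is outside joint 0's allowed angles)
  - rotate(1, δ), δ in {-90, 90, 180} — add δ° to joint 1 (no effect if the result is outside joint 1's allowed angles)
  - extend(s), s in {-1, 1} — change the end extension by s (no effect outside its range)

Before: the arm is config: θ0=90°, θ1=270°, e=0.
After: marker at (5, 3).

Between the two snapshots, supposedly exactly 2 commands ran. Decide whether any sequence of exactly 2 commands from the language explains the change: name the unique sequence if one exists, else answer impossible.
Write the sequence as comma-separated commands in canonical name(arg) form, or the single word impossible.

initial: config: θ0=90°, θ1=270°, e=0
[1] after extend(1): config: θ0=90°, θ1=270°, e=1
[2] after extend(1): config: θ0=90°, θ1=270°, e=2
no other 2-command option fits: unique.

extend(1), extend(1)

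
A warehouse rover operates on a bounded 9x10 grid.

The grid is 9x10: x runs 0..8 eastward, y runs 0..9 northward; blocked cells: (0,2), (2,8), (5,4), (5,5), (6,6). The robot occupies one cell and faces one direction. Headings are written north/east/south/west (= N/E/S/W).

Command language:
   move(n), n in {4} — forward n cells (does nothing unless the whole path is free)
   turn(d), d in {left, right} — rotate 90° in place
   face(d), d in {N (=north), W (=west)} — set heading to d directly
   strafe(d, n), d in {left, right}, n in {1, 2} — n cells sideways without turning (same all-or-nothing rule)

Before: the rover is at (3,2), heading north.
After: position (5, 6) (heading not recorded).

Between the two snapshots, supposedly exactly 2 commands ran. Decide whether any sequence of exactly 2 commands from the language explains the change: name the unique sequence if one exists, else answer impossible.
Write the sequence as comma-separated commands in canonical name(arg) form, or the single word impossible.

move(4), strafe(right, 2)

key: running strafe(right, 2) before move(4) would end elsewhere — order is forced
initial: at (3,2), heading north
t=1 move(4) ⇒ at (3,6), heading north
t=2 strafe(right, 2) ⇒ at (5,6), heading north
no rival 2-sequence matches.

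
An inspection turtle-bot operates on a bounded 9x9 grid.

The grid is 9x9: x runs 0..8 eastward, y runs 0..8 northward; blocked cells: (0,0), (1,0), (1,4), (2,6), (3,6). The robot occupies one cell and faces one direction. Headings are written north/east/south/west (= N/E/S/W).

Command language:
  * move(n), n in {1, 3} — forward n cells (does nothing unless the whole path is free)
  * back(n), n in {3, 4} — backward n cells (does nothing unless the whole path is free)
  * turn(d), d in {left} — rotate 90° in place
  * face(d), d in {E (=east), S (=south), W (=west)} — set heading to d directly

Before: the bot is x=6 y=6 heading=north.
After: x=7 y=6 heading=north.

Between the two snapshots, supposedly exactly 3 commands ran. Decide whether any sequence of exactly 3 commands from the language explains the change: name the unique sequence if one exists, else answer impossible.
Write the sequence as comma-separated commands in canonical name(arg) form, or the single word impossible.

face(E), move(1), turn(left)

key: order matters: swapping face(E) and turn(left) lands elsewhere
t0: x=6 y=6 heading=north
step 1 (face(E)): x=6 y=6 heading=east
step 2 (move(1)): x=7 y=6 heading=east
step 3 (turn(left)): x=7 y=6 heading=north
all 512 alternatives checked — unique.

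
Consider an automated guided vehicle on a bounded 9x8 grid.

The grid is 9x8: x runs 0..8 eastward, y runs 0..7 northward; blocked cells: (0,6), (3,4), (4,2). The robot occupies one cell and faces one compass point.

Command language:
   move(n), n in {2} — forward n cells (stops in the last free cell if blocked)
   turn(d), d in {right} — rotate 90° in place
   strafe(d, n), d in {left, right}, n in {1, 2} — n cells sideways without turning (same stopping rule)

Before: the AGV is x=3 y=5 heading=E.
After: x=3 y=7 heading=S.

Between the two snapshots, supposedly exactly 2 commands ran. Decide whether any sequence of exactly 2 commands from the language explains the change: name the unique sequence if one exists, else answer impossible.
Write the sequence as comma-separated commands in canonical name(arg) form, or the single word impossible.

key: running turn(right) before strafe(left, 2) would end elsewhere — order is forced
from: x=3 y=5 heading=E
step 1 (strafe(left, 2)): x=3 y=7 heading=E
step 2 (turn(right)): x=3 y=7 heading=S
uniquely the one of 36 2-step routes that fits.

strafe(left, 2), turn(right)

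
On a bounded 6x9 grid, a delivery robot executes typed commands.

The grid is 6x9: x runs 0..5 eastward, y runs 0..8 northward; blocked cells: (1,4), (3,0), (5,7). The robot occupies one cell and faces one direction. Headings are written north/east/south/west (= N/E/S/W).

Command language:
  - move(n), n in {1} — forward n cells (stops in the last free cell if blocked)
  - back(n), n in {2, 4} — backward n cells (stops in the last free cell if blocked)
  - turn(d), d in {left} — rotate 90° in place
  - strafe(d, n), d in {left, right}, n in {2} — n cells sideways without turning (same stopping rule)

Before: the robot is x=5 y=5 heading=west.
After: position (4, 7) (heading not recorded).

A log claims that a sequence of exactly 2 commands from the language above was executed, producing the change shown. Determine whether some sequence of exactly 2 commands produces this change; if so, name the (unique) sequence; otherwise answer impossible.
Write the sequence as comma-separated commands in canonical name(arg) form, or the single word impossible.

key: running strafe(right, 2) before move(1) would end elsewhere — order is forced
from: x=5 y=5 heading=west
step 1 (move(1)): x=4 y=5 heading=west
step 2 (strafe(right, 2)): x=4 y=7 heading=west
all 36 alternatives checked — unique.

move(1), strafe(right, 2)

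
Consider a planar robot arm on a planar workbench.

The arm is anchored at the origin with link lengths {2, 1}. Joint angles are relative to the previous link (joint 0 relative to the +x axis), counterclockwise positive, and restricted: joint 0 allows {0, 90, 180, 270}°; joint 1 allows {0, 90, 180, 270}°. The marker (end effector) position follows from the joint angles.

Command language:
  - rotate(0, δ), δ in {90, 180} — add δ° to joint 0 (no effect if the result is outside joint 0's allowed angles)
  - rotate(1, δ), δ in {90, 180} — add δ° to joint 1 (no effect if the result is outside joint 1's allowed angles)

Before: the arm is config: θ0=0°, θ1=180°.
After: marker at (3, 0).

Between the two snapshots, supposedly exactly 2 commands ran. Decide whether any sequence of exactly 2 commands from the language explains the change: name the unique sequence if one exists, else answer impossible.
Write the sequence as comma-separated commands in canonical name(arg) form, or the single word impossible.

t0: config: θ0=0°, θ1=180°
[1] after rotate(1, 90): config: θ0=0°, θ1=270°
[2] after rotate(1, 90): config: θ0=0°, θ1=0°
all 16 alternatives checked — unique.

rotate(1, 90), rotate(1, 90)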